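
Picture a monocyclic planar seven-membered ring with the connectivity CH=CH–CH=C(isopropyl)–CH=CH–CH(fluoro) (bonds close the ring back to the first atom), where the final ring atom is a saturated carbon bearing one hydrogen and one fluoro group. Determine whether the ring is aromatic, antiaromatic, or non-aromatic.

The CH(fluoro) position has four σ bonds — that saturated carbon is sp³ and has no p orbital in the ring π system — so the cyclic conjugation is interrupted.
Without a continuous loop of overlapping p orbitals the Hückel electron count never comes into play.

Non-aromatic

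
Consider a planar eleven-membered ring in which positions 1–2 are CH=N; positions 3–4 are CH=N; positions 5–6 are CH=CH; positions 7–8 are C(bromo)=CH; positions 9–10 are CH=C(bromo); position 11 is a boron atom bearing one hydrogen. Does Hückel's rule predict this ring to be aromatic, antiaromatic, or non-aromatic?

Aromatic

Every ring atom contributes a p orbital perpendicular to the ring (every atom in a ring double bond is sp² and brings one electron to the p orbital; the doubly-bonded nitrogens are pyridine-type — their lone pairs lie in the ring plane, leaving one electron in the p orbital; the boron has an empty p orbital), so the π system is cyclic and fully conjugated.
Tallying contributions gives 5 × 2 = 10 from the double-bond units + 0 from the BH atom = 10.
With 10 π electrons (n = 2), the Hückel 4n+2 condition holds.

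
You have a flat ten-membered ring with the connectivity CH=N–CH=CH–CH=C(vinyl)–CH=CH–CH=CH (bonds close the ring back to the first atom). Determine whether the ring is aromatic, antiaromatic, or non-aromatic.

All ring atoms are sp² and supply a p orbital to the ring (every atom in a ring double bond is sp² and brings one electron to the p orbital; the doubly-bonded nitrogens are pyridine-type — their lone pairs lie in the ring plane, leaving one electron in the p orbital); the conjugation is uninterrupted.
π-electron count: 5 × 2 = 10 from the 5 double-bond units.
That gives a 4n+2 count (10, n = 2).

Aromatic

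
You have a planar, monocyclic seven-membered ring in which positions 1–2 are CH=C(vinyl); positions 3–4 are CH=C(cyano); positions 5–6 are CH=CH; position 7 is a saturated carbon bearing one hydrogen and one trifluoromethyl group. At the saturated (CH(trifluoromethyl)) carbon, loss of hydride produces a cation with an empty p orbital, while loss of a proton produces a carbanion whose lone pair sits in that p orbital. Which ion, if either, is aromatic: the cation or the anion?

In either ion the ring is fully conjugated: every atom, including the new sp² carbon, supplies a p orbital.
Cation: 3 × 2 + 0 = 6 π electrons → 4(1)+2, aromatic.
Anion: 3 × 2 + 2 = 8 π electrons → 4(2), antiaromatic.

The cation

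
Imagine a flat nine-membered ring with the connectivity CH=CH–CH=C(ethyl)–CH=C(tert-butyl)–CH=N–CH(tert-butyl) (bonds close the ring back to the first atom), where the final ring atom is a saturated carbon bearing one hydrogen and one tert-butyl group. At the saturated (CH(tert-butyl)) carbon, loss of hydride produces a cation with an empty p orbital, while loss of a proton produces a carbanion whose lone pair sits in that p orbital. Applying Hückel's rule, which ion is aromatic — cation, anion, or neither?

The anion

Once that carbon is sp², every ring atom has a p orbital and both ions are fully conjugated.
Cation: 4 × 2 + 0 = 8 π electrons → 4(2), antiaromatic.
Anion: 4 × 2 + 2 = 10 π electrons → 4(2)+2, aromatic.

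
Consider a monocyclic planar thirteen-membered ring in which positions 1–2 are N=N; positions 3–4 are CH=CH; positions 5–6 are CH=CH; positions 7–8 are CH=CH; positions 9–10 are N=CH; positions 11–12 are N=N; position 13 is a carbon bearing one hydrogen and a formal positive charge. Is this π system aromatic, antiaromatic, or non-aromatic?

All ring atoms are sp² and supply a p orbital to the ring (the double-bond atoms are sp², each contributing one p electron; each =N– nitrogen is pyridine-type (lone pair in the sp² plane, one electron in the p orbital); the carbocation has an empty p orbital); the conjugation is uninterrupted.
Adding the contributions, 6 × 2 = 12 from the double-bond units + 0 from the CH(+) atom = 12.
A 4n π count (12, n = 3) in a planar conjugated ring means antiaromatic.

Antiaromatic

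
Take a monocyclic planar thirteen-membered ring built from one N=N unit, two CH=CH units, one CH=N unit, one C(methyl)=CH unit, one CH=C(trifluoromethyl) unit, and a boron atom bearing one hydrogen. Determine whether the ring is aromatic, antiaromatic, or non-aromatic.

Antiaromatic

The p orbitals form a continuous loop: each doubly-bonded ring atom is sp² with one p-orbital electron; the doubly-bonded nitrogens are pyridine-type — their lone pairs lie in the ring plane, leaving one electron in the p orbital; the boron has an empty p orbital. The ring is fully conjugated.
π-electron count: 6 × 2 = 12 from the double-bond units + 0 from the BH atom = 12.
With 12 = 4·3 π electrons, Hückel's rule classifies the planar ring as antiaromatic.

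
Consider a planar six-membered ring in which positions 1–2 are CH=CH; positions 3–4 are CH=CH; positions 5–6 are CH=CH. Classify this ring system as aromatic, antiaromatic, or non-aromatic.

Check conjugation: each doubly-bonded ring atom is sp² with one p-orbital electron — every position has a p orbital, so the cyclic π system is continuous.
π-electron count: 3 × 2 = 6 from the 3 double-bond units.
Since 6 = 4·1 + 2, the ring meets the 4n+2 criterion.
This is benzene.

Aromatic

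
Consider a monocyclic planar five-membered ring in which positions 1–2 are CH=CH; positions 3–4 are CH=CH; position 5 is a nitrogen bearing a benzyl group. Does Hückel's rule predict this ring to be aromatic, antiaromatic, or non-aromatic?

Every ring atom contributes a p orbital perpendicular to the ring (the double-bond atoms are sp², each contributing one p electron; the pyrrole-type nitrogen donates its lone pair from the p orbital), so the π system is cyclic and fully conjugated.
π-electron count: 2 × 2 = 4 from the double-bond units + 2 from the N(benzyl) atom = 6.
Since 6 = 4·1 + 2, the ring meets the 4n+2 criterion.

Aromatic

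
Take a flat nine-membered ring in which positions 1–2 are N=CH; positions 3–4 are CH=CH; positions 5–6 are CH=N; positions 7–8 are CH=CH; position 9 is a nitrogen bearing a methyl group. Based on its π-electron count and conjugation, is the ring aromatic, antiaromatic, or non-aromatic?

Aromatic

All ring atoms are sp² and supply a p orbital to the ring (every atom in a ring double bond is sp² and brings one electron to the p orbital; each sp² =N– keeps its lone pair in-plane and puts one electron into the π system; the pyrrole-type nitrogen donates its lone pair from the p orbital); the conjugation is uninterrupted.
Adding the contributions, 4 × 2 = 8 from the double-bond units + 2 from the N(methyl) atom = 10.
That gives a 4n+2 count (10, n = 2).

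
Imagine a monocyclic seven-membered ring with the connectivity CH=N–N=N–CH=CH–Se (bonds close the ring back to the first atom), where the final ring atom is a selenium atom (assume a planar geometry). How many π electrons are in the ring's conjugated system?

8

Check conjugation: the double-bond atoms are sp², each contributing one p electron; each =N– nitrogen is pyridine-type (lone pair in the sp² plane, one electron in the p orbital); the selenium donates one lone pair from its p orbital — every position has a p orbital, so the cyclic π system is continuous.
Counting π electrons: 3 × 2 = 6 from the double-bond units + 2 from the Se atom = 8.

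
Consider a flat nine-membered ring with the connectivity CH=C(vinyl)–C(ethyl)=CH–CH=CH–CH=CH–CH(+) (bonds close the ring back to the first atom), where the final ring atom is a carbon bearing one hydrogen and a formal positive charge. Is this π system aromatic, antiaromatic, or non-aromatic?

Every ring atom contributes a p orbital perpendicular to the ring (every atom in a ring double bond is sp² and brings one electron to the p orbital; the carbocation has an empty p orbital), so the π system is cyclic and fully conjugated.
Tallying contributions gives 4 × 2 = 8 from the double-bond units + 0 from the CH(+) atom = 8.
8 is a 4n count (n = 2), so the planar conjugated ring is antiaromatic.

Antiaromatic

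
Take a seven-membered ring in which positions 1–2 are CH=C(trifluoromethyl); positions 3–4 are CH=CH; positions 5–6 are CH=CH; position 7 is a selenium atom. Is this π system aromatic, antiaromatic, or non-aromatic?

Antiaromatic

Every ring atom contributes a p orbital perpendicular to the ring (each doubly-bonded ring atom is sp² with one p-orbital electron; the selenium donates one lone pair from its p orbital), so the π system is cyclic and fully conjugated.
Counting π electrons: 3 × 2 = 6 from the double-bond units + 2 from the Se atom = 8.
With 8 = 4·2 π electrons, Hückel's rule classifies the planar ring as antiaromatic.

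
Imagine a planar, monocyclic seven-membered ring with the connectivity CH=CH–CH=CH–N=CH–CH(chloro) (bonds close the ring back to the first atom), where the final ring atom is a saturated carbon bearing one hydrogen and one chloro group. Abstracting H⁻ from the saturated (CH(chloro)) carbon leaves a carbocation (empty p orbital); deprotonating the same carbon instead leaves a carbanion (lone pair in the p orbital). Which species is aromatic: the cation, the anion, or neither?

The cation

In both ions every ring atom is sp² and contributes a p orbital, so both rings are fully conjugated.
Cation: 3 × 2 + 0 = 6 π electrons → 4(1)+2, aromatic.
Anion: 3 × 2 + 2 = 8 π electrons → 4(2), antiaromatic.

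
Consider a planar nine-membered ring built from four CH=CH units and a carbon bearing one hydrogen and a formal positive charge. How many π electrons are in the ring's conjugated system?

8

The p orbitals form a continuous loop: each doubly-bonded ring atom is sp² with one p-orbital electron; the carbocation has an empty p orbital. The ring is fully conjugated.
π-electron count: 4 × 2 = 8 from the double-bond units + 0 from the CH(+) atom = 8.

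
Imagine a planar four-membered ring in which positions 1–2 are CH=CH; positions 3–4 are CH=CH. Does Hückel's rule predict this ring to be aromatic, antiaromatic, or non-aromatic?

All ring atoms are sp² and supply a p orbital to the ring (the double-bond atoms are sp², each contributing one p electron); the conjugation is uninterrupted.
Tallying contributions gives 2 × 2 = 4 from the 2 double-bond units.
4 = 4(1); a planar, fully conjugated 4n system is antiaromatic.
(The species described is cyclobutadiene.)

Antiaromatic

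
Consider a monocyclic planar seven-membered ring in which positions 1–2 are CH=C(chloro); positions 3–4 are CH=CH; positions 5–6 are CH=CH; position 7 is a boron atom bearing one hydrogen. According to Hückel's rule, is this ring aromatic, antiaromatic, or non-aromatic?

Aromatic

All ring atoms are sp² and supply a p orbital to the ring (the double-bond atoms are sp², each contributing one p electron; the boron has an empty p orbital); the conjugation is uninterrupted.
Counting π electrons: 3 × 2 = 6 from the double-bond units + 0 from the BH atom = 6.
6 = 4(1) + 2, which satisfies Hückel's 4n+2 rule.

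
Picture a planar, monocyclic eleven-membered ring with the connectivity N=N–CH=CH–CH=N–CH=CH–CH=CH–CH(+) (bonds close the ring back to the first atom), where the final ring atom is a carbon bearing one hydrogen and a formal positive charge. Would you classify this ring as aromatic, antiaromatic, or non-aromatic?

The p orbitals form a continuous loop: the double-bond atoms are sp², each contributing one p electron; each sp² =N– keeps its lone pair in-plane and puts one electron into the π system; the carbocation has an empty p orbital. The ring is fully conjugated.
Adding the contributions, 5 × 2 = 10 from the double-bond units + 0 from the CH(+) atom = 10.
Since 10 = 4·2 + 2, the ring meets the 4n+2 criterion.

Aromatic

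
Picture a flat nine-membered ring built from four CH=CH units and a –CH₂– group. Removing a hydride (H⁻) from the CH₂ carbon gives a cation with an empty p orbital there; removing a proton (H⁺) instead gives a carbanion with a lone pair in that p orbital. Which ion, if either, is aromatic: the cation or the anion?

The anion

Once that carbon is sp², every ring atom has a p orbital and both ions are fully conjugated.
Cation: 4 × 2 + 0 = 8 π electrons → 4(2), antiaromatic.
Anion: 4 × 2 + 2 = 10 π electrons → 4(2)+2, aromatic.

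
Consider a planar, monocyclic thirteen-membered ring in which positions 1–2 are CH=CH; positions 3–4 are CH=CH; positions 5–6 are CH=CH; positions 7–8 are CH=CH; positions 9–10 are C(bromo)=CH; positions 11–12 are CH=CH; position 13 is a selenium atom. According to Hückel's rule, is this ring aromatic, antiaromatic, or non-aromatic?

Every ring atom contributes a p orbital perpendicular to the ring (the double-bond atoms are sp², each contributing one p electron; the selenium donates one lone pair from its p orbital), so the π system is cyclic and fully conjugated.
Counting π electrons: 6 × 2 = 12 from the double-bond units + 2 from the Se atom = 14.
That gives a 4n+2 count (14, n = 3).

Aromatic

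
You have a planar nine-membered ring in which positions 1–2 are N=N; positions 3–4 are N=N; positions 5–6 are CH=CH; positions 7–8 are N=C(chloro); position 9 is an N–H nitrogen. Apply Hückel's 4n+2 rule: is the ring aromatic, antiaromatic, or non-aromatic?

Check conjugation: each doubly-bonded ring atom is sp² with one p-orbital electron; each =N– nitrogen is pyridine-type (lone pair in the sp² plane, one electron in the p orbital); the pyrrole-type nitrogen donates its lone pair from the p orbital — every position has a p orbital, so the cyclic π system is continuous.
Adding the contributions, 4 × 2 = 8 from the double-bond units + 2 from the NH atom = 10.
Since 10 = 4·2 + 2, the ring meets the 4n+2 criterion.

Aromatic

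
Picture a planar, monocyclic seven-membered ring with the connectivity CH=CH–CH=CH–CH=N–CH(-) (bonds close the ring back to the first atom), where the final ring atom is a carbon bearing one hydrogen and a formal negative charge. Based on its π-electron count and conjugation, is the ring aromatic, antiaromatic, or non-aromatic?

Antiaromatic

The p orbitals form a continuous loop: the double-bond atoms are sp², each contributing one p electron; each =N– nitrogen is pyridine-type (lone pair in the sp² plane, one electron in the p orbital); the carbanion's lone pair occupies the p orbital. The ring is fully conjugated.
π-electron count: 3 × 2 = 6 from the double-bond units + 2 from the CH(-) atom = 8.
8 is a 4n count (n = 2), so the planar conjugated ring is antiaromatic.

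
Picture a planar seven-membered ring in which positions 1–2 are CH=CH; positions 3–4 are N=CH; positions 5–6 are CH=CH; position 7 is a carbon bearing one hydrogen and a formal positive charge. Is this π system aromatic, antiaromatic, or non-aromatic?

Every ring atom contributes a p orbital perpendicular to the ring (the double-bond atoms are sp², each contributing one p electron; each =N– nitrogen is pyridine-type (lone pair in the sp² plane, one electron in the p orbital); the carbocation has an empty p orbital), so the π system is cyclic and fully conjugated.
Adding the contributions, 3 × 2 = 6 from the double-bond units + 0 from the CH(+) atom = 6.
That gives a 4n+2 count (6, n = 1).

Aromatic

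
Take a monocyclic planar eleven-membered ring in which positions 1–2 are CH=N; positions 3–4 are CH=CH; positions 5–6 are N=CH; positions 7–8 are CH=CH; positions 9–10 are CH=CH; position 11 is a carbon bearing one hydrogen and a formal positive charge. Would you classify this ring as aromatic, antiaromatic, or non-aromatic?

Aromatic

The p orbitals form a continuous loop: each doubly-bonded ring atom is sp² with one p-orbital electron; each sp² =N– keeps its lone pair in-plane and puts one electron into the π system; the carbocation has an empty p orbital. The ring is fully conjugated.
Tallying contributions gives 5 × 2 = 10 from the double-bond units + 0 from the CH(+) atom = 10.
With 10 π electrons (n = 2), the Hückel 4n+2 condition holds.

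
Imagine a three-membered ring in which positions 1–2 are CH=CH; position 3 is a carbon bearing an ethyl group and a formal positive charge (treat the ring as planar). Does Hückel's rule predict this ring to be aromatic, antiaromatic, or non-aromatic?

Aromatic

Check conjugation: every atom in a ring double bond is sp² and brings one electron to the p orbital; the carbocation has an empty p orbital — every position has a p orbital, so the cyclic π system is continuous.
Tallying contributions gives 1 × 2 = 2 from the double-bond unit + 0 from the C(ethyl)(+) atom = 2.
2 = 4(0) + 2, which satisfies Hückel's 4n+2 rule.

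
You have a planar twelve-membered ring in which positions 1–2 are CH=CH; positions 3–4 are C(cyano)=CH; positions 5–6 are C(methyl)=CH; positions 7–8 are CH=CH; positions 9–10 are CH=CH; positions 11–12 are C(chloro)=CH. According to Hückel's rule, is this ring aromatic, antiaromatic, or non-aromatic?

Antiaromatic

The p orbitals form a continuous loop: the double-bond atoms are sp², each contributing one p electron. The ring is fully conjugated.
Counting π electrons: 6 × 2 = 12 from the 6 double-bond units.
With 12 = 4·3 π electrons, Hückel's rule classifies the planar ring as antiaromatic.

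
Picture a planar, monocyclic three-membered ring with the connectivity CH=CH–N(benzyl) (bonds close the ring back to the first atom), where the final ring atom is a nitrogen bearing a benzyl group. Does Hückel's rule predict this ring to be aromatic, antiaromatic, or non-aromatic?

Check conjugation: every atom in a ring double bond is sp² and brings one electron to the p orbital; the pyrrole-type nitrogen donates its lone pair from the p orbital — every position has a p orbital, so the cyclic π system is continuous.
Tallying contributions gives 1 × 2 = 2 from the double-bond unit + 2 from the N(benzyl) atom = 4.
4 = 4(1); a planar, fully conjugated 4n system is antiaromatic.

Antiaromatic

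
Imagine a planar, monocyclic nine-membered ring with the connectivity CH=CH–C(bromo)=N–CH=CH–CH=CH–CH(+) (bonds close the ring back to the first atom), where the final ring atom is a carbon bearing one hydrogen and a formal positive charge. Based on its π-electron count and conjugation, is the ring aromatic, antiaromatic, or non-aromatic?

Check conjugation: every atom in a ring double bond is sp² and brings one electron to the p orbital; each =N– nitrogen is pyridine-type (lone pair in the sp² plane, one electron in the p orbital); the carbocation has an empty p orbital — every position has a p orbital, so the cyclic π system is continuous.
Adding the contributions, 4 × 2 = 8 from the double-bond units + 0 from the CH(+) atom = 8.
With 8 = 4·2 π electrons, Hückel's rule classifies the planar ring as antiaromatic.

Antiaromatic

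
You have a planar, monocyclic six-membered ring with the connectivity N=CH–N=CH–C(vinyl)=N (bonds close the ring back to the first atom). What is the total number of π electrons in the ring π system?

6

The p orbitals form a continuous loop: each doubly-bonded ring atom is sp² with one p-orbital electron; each sp² =N– keeps its lone pair in-plane and puts one electron into the π system. The ring is fully conjugated.
Adding the contributions, 3 × 2 = 6 from the 3 double-bond units.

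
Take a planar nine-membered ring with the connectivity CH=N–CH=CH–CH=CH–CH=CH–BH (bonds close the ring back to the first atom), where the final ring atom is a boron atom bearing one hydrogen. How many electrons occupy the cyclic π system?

8

Every ring atom contributes a p orbital perpendicular to the ring (the double-bond atoms are sp², each contributing one p electron; each sp² =N– keeps its lone pair in-plane and puts one electron into the π system; the boron has an empty p orbital), so the π system is cyclic and fully conjugated.
Tallying contributions gives 4 × 2 = 8 from the double-bond units + 0 from the BH atom = 8.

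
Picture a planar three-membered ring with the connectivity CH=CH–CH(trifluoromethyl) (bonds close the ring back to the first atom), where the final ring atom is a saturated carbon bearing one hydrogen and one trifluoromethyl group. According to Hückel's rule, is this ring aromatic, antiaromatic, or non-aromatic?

Because that saturated carbon is sp³ and has no p orbital in the ring π system at the CH(trifluoromethyl) position, the π system cannot extend all the way around the ring.
A ring that is not fully conjugated cannot be aromatic or antiaromatic regardless of its π-electron count.

Non-aromatic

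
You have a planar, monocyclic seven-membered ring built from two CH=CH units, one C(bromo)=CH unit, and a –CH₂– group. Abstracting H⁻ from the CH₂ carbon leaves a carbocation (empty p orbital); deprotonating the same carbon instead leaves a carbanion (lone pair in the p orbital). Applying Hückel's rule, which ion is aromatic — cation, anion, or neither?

The cation

In either ion the ring is fully conjugated: every atom, including the new sp² carbon, supplies a p orbital.
Cation: 3 × 2 + 0 = 6 π electrons → 4(1)+2, aromatic.
Anion: 3 × 2 + 2 = 8 π electrons → 4(2), antiaromatic.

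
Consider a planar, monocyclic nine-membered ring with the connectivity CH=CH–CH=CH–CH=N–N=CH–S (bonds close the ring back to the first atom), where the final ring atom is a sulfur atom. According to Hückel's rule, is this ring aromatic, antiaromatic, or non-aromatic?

Aromatic

The p orbitals form a continuous loop: the double-bond atoms are sp², each contributing one p electron; each =N– nitrogen is pyridine-type (lone pair in the sp² plane, one electron in the p orbital); the sulfur donates one lone pair from its p orbital. The ring is fully conjugated.
Adding the contributions, 4 × 2 = 8 from the double-bond units + 2 from the S atom = 10.
That gives a 4n+2 count (10, n = 2).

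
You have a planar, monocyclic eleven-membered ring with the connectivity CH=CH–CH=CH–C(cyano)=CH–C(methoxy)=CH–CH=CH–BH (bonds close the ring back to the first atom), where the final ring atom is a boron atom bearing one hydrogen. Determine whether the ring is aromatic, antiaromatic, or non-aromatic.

Check conjugation: every atom in a ring double bond is sp² and brings one electron to the p orbital; the boron has an empty p orbital — every position has a p orbital, so the cyclic π system is continuous.
Counting π electrons: 5 × 2 = 10 from the double-bond units + 0 from the BH atom = 10.
Since 10 = 4·2 + 2, the ring meets the 4n+2 criterion.

Aromatic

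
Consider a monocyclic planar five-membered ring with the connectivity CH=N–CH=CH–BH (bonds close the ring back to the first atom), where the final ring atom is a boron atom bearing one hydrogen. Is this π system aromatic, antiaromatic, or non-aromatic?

Antiaromatic

Check conjugation: every atom in a ring double bond is sp² and brings one electron to the p orbital; the doubly-bonded nitrogens are pyridine-type — their lone pairs lie in the ring plane, leaving one electron in the p orbital; the boron has an empty p orbital — every position has a p orbital, so the cyclic π system is continuous.
Adding the contributions, 2 × 2 = 4 from the double-bond units + 0 from the BH atom = 4.
4 is a 4n count (n = 1), so the planar conjugated ring is antiaromatic.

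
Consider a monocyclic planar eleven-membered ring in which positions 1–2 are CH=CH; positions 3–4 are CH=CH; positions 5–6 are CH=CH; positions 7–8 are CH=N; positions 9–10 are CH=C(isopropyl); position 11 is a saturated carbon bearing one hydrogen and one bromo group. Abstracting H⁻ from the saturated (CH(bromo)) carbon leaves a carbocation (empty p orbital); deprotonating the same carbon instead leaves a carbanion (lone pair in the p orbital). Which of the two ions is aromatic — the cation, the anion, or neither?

The cation

Once that carbon is sp², every ring atom has a p orbital and both ions are fully conjugated.
Cation: 5 × 2 + 0 = 10 π electrons → 4(2)+2, aromatic.
Anion: 5 × 2 + 2 = 12 π electrons → 4(3), antiaromatic.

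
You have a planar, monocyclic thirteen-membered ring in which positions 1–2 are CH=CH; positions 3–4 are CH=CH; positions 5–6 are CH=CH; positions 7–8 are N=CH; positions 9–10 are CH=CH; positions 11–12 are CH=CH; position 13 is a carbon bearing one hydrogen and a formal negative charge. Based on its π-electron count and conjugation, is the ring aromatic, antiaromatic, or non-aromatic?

The p orbitals form a continuous loop: the double-bond atoms are sp², each contributing one p electron; each =N– nitrogen is pyridine-type (lone pair in the sp² plane, one electron in the p orbital); the carbanion's lone pair occupies the p orbital. The ring is fully conjugated.
Adding the contributions, 6 × 2 = 12 from the double-bond units + 2 from the CH(-) atom = 14.
With 14 π electrons (n = 3), the Hückel 4n+2 condition holds.

Aromatic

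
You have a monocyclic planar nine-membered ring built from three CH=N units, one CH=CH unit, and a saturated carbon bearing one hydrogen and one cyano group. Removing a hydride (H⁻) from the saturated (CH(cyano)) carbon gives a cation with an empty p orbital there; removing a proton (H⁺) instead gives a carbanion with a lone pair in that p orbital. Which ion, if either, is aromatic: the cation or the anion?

In either ion the ring is fully conjugated: every atom, including the new sp² carbon, supplies a p orbital.
Cation: 4 × 2 + 0 = 8 π electrons → 4(2), antiaromatic.
Anion: 4 × 2 + 2 = 10 π electrons → 4(2)+2, aromatic.

The anion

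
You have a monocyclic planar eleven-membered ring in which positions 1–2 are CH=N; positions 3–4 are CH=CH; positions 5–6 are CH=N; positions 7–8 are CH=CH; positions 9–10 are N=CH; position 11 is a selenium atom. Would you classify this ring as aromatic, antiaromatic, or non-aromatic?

Antiaromatic

Check conjugation: the double-bond atoms are sp², each contributing one p electron; the doubly-bonded nitrogens are pyridine-type — their lone pairs lie in the ring plane, leaving one electron in the p orbital; the selenium donates one lone pair from its p orbital — every position has a p orbital, so the cyclic π system is continuous.
Counting π electrons: 5 × 2 = 10 from the double-bond units + 2 from the Se atom = 12.
With 12 = 4·3 π electrons, Hückel's rule classifies the planar ring as antiaromatic.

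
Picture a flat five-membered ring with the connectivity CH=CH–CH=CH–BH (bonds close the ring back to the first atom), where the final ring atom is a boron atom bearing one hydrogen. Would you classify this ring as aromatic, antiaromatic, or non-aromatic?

Antiaromatic

All ring atoms are sp² and supply a p orbital to the ring (each doubly-bonded ring atom is sp² with one p-orbital electron; the boron has an empty p orbital); the conjugation is uninterrupted.
Adding the contributions, 2 × 2 = 4 from the double-bond units + 0 from the BH atom = 4.
4 is a 4n count (n = 1), so the planar conjugated ring is antiaromatic.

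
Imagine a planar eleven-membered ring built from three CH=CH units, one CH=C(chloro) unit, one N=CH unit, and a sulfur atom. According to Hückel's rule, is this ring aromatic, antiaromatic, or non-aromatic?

Antiaromatic

The p orbitals form a continuous loop: every atom in a ring double bond is sp² and brings one electron to the p orbital; the doubly-bonded nitrogens are pyridine-type — their lone pairs lie in the ring plane, leaving one electron in the p orbital; the sulfur donates one lone pair from its p orbital. The ring is fully conjugated.
Adding the contributions, 5 × 2 = 10 from the double-bond units + 2 from the S atom = 12.
12 is a 4n count (n = 3), so the planar conjugated ring is antiaromatic.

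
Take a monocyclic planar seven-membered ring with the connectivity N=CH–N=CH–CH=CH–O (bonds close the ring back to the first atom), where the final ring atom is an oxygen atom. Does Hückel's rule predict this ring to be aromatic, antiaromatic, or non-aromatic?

Antiaromatic

The p orbitals form a continuous loop: every atom in a ring double bond is sp² and brings one electron to the p orbital; the doubly-bonded nitrogens are pyridine-type — their lone pairs lie in the ring plane, leaving one electron in the p orbital; the oxygen donates one lone pair from its p orbital. The ring is fully conjugated.
Counting π electrons: 3 × 2 = 6 from the double-bond units + 2 from the O atom = 8.
8 = 4(2); a planar, fully conjugated 4n system is antiaromatic.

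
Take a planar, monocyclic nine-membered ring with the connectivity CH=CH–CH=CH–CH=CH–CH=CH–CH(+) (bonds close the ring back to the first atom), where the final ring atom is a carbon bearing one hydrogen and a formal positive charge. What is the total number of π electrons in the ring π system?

8

All ring atoms are sp² and supply a p orbital to the ring (every atom in a ring double bond is sp² and brings one electron to the p orbital; the carbocation has an empty p orbital); the conjugation is uninterrupted.
Counting π electrons: 4 × 2 = 8 from the double-bond units + 0 from the CH(+) atom = 8.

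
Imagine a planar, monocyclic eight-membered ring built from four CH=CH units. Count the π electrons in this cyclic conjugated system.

Every ring atom contributes a p orbital perpendicular to the ring (every atom in a ring double bond is sp² and brings one electron to the p orbital), so the π system is cyclic and fully conjugated.
Counting π electrons: 4 × 2 = 8 from the 4 double-bond units.
(This ring is cyclooctatetraene.)

8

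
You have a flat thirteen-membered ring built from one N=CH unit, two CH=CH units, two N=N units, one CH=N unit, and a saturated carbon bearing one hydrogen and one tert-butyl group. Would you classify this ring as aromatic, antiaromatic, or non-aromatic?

Non-aromatic

At the CH(tert-butyl) position, that saturated carbon is sp³ and has no p orbital in the ring π system; the ring's p-orbital overlap is broken there.
Hückel's rule only applies to fully conjugated rings, so this one is simply non-aromatic.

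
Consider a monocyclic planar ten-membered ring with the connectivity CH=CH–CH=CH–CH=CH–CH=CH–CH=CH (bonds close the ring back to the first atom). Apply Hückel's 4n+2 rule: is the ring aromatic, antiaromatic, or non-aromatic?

Aromatic

Check conjugation: the double-bond atoms are sp², each contributing one p electron — every position has a p orbital, so the cyclic π system is continuous.
π-electron count: 5 × 2 = 10 from the 5 double-bond units.
Since 10 = 4·2 + 2, the ring meets the 4n+2 criterion.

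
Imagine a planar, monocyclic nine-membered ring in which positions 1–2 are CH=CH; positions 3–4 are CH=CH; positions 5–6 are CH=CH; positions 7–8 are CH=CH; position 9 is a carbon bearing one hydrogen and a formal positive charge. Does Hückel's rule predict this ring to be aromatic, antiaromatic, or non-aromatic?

Check conjugation: each doubly-bonded ring atom is sp² with one p-orbital electron; the carbocation has an empty p orbital — every position has a p orbital, so the cyclic π system is continuous.
π-electron count: 4 × 2 = 8 from the double-bond units + 0 from the CH(+) atom = 8.
8 is a 4n count (n = 2), so the planar conjugated ring is antiaromatic.

Antiaromatic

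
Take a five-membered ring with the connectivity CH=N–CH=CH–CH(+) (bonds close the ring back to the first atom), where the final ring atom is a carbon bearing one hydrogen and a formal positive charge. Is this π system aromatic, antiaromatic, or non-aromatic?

The p orbitals form a continuous loop: the double-bond atoms are sp², each contributing one p electron; the doubly-bonded nitrogens are pyridine-type — their lone pairs lie in the ring plane, leaving one electron in the p orbital; the carbocation has an empty p orbital. The ring is fully conjugated.
Adding the contributions, 2 × 2 = 4 from the double-bond units + 0 from the CH(+) atom = 4.
With 4 = 4·1 π electrons, Hückel's rule classifies the planar ring as antiaromatic.

Antiaromatic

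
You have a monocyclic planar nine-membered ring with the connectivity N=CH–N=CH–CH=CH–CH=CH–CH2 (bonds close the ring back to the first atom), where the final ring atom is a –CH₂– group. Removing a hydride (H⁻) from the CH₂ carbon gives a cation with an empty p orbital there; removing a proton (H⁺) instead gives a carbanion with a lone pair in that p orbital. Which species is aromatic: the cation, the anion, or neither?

In both ions every ring atom is sp² and contributes a p orbital, so both rings are fully conjugated.
Cation: 4 × 2 + 0 = 8 π electrons → 4(2), antiaromatic.
Anion: 4 × 2 + 2 = 10 π electrons → 4(2)+2, aromatic.

The anion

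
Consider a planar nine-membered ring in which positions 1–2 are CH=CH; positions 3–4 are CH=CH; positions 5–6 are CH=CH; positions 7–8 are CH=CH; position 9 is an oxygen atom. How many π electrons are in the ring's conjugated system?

Every ring atom contributes a p orbital perpendicular to the ring (the double-bond atoms are sp², each contributing one p electron; the oxygen donates one lone pair from its p orbital), so the π system is cyclic and fully conjugated.
Counting π electrons: 4 × 2 = 8 from the double-bond units + 2 from the O atom = 10.

10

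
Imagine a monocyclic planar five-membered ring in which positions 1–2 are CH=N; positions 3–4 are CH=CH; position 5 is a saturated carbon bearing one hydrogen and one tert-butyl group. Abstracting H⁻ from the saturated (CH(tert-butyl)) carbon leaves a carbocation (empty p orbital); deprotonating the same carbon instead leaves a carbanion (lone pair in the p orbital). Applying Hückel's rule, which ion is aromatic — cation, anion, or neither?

The anion

In either ion the ring is fully conjugated: every atom, including the new sp² carbon, supplies a p orbital.
Cation: 2 × 2 + 0 = 4 π electrons → 4(1), antiaromatic.
Anion: 2 × 2 + 2 = 6 π electrons → 4(1)+2, aromatic.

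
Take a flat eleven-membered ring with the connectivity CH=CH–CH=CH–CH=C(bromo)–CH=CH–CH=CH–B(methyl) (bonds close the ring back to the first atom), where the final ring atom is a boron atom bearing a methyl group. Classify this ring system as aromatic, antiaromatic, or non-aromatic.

The p orbitals form a continuous loop: every atom in a ring double bond is sp² and brings one electron to the p orbital; the boron has an empty p orbital. The ring is fully conjugated.
Counting π electrons: 5 × 2 = 10 from the double-bond units + 0 from the B(methyl) atom = 10.
That gives a 4n+2 count (10, n = 2).

Aromatic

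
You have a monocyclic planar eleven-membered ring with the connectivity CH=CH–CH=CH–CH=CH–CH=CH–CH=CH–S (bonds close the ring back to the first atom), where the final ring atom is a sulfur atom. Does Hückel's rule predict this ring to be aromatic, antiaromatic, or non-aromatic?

Check conjugation: each doubly-bonded ring atom is sp² with one p-orbital electron; the sulfur donates one lone pair from its p orbital — every position has a p orbital, so the cyclic π system is continuous.
Tallying contributions gives 5 × 2 = 10 from the double-bond units + 2 from the S atom = 12.
12 = 4(3); a planar, fully conjugated 4n system is antiaromatic.

Antiaromatic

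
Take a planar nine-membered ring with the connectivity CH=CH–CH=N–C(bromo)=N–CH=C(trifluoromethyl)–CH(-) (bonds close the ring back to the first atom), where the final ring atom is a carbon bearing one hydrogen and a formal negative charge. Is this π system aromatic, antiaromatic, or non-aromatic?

Check conjugation: every atom in a ring double bond is sp² and brings one electron to the p orbital; each sp² =N– keeps its lone pair in-plane and puts one electron into the π system; the carbanion's lone pair occupies the p orbital — every position has a p orbital, so the cyclic π system is continuous.
Adding the contributions, 4 × 2 = 8 from the double-bond units + 2 from the CH(-) atom = 10.
With 10 π electrons (n = 2), the Hückel 4n+2 condition holds.

Aromatic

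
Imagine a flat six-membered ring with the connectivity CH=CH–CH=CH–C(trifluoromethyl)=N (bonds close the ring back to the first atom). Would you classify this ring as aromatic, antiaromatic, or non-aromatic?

The p orbitals form a continuous loop: every atom in a ring double bond is sp² and brings one electron to the p orbital; each =N– nitrogen is pyridine-type (lone pair in the sp² plane, one electron in the p orbital). The ring is fully conjugated.
Counting π electrons: 3 × 2 = 6 from the 3 double-bond units.
With 6 π electrons (n = 1), the Hückel 4n+2 condition holds.

Aromatic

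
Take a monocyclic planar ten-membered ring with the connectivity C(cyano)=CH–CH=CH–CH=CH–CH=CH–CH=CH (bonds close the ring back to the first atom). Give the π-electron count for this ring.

The p orbitals form a continuous loop: every atom in a ring double bond is sp² and brings one electron to the p orbital. The ring is fully conjugated.
Adding the contributions, 5 × 2 = 10 from the 5 double-bond units.

10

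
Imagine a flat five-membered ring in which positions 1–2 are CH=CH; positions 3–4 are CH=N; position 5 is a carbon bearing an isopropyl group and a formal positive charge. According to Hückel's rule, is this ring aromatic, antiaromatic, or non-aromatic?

Every ring atom contributes a p orbital perpendicular to the ring (each doubly-bonded ring atom is sp² with one p-orbital electron; the doubly-bonded nitrogens are pyridine-type — their lone pairs lie in the ring plane, leaving one electron in the p orbital; the carbocation has an empty p orbital), so the π system is cyclic and fully conjugated.
Counting π electrons: 2 × 2 = 4 from the double-bond units + 0 from the C(isopropyl)(+) atom = 4.
With 4 = 4·1 π electrons, Hückel's rule classifies the planar ring as antiaromatic.

Antiaromatic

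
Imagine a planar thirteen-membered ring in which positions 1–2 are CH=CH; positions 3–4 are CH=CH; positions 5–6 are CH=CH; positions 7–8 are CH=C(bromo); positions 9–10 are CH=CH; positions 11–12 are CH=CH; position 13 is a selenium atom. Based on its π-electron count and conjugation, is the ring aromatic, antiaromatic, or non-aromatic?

All ring atoms are sp² and supply a p orbital to the ring (the double-bond atoms are sp², each contributing one p electron; the selenium donates one lone pair from its p orbital); the conjugation is uninterrupted.
Adding the contributions, 6 × 2 = 12 from the double-bond units + 2 from the Se atom = 14.
That gives a 4n+2 count (14, n = 3).

Aromatic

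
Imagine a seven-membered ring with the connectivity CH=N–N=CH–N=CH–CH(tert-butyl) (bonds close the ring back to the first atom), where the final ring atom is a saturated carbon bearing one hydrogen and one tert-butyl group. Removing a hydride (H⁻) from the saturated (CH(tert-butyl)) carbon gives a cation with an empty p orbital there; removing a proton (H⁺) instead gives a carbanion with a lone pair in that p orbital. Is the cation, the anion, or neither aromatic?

Both ions have a continuous loop of p orbitals — each ring atom is sp².
Cation: 3 × 2 + 0 = 6 π electrons → 4(1)+2, aromatic.
Anion: 3 × 2 + 2 = 8 π electrons → 4(2), antiaromatic.

The cation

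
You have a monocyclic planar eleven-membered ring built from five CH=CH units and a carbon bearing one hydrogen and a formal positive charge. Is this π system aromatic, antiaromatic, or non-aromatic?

Every ring atom contributes a p orbital perpendicular to the ring (each doubly-bonded ring atom is sp² with one p-orbital electron; the carbocation has an empty p orbital), so the π system is cyclic and fully conjugated.
Tallying contributions gives 5 × 2 = 10 from the double-bond units + 0 from the CH(+) atom = 10.
10 = 4(2) + 2, which satisfies Hückel's 4n+2 rule.

Aromatic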